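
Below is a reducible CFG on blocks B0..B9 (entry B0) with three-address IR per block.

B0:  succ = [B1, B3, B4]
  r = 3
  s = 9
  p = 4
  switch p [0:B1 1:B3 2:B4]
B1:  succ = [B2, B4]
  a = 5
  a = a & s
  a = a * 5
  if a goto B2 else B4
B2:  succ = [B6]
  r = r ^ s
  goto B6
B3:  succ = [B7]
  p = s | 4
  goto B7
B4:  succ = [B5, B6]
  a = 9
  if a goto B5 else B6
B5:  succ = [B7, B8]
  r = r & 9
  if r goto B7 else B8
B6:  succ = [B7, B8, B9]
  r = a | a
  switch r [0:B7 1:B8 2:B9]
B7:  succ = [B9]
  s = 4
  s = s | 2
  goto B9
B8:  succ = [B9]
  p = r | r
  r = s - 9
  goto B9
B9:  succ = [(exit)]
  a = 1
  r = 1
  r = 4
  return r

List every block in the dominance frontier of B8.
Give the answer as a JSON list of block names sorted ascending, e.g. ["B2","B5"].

idom tree: B1←B0 B2←B1 B3←B0 B4←B0 B5←B4 B6←B0 B7←B0 B8←B0 B9←B0
Dom∩ at merges:
  B4: preds {B0,B1}: {B0} ∩ {B0,B1} = {B0}; idom=B0
  B6: preds {B2,B4}: {B0,B1,B2} ∩ {B0,B4} = {B0}; idom=B0
  B7: preds {B3,B5,B6}: {B0,B3} ∩ {B0,B4,B5} ∩ {B0,B6} = {B0}; idom=B0
  B8: preds {B5,B6}: {B0,B4,B5} ∩ {B0,B6} = {B0}; idom=B0
  B9: preds {B6,B7,B8}: {B0,B6} ∩ {B0,B7} ∩ {B0,B8} = {B0}; idom=B0

Frontier:
  join B4 pred B0: · stop@B0
  join B4 pred B1: B1 stop@B0
  join B6 pred B2: B2→B1 stop@B0
  join B6 pred B4: B4 stop@B0
  join B7 pred B3: B3 stop@B0
  join B7 pred B5: B5→B4 stop@B0
  join B7 pred B6: B6 stop@B0
  join B8 pred B5: B5→B4 stop@B0
  join B8 pred B6: B6 stop@B0
  join B9 pred B6: B6 stop@B0
  join B9 pred B7: B7 stop@B0
  join B9 pred B8: B8 stop@B0
  B0 → ∅
  B1 → {B4,B6}
  B2 → {B6}
  B3 → {B7}
  B4 → {B6,B7,B8}
  B5 → {B7,B8}
  B6 → {B7,B8,B9}
  B7 → {B9}
  B8 → {B9}
  B9 → ∅

DF(B8) = ["B9"]

Answer: ["B9"]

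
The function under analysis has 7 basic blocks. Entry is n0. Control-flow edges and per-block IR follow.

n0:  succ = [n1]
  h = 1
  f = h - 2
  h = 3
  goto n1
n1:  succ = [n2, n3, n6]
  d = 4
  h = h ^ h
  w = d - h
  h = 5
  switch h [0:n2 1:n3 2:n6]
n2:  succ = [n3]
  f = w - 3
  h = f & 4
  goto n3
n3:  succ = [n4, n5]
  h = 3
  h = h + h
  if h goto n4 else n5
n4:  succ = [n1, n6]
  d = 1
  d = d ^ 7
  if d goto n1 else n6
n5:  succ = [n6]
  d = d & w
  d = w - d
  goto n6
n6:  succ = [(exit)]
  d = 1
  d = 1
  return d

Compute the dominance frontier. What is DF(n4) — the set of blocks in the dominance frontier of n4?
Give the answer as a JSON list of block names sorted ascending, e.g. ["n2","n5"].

Answer: ["n1", "n6"]

Derivation:
idom tree: n1←n0 n2←n1 n3←n1 n4←n3 n5←n3 n6←n1
Dom at joins:
  n1: preds {n0,n4}: {n0} ∩ {n0,n1,n3,n4} = {n0}; idom=n0
  n3: preds {n1,n2}: {n0,n1} ∩ {n0,n1,n2} = {n0,n1}; idom=n1
  n6: preds {n1,n4,n5}: {n0,n1} ∩ {n0,n1,n3,n4} ∩ {n0,n1,n3,n5} = {n0,n1}; idom=n1

DF walk-up:
  n1←n0: walk · to n0
  n1←n4: walk n4→n3→n1 to n0
  n3←n1: walk · to n1
  n3←n2: walk n2 to n1
  n6←n1: walk · to n1
  n6←n4: walk n4→n3 to n1
  n6←n5: walk n5→n3 to n1
  DF(n0)=∅
  DF(n1)={n1}
  DF(n2)={n3}
  DF(n3)={n1,n6}
  DF(n4)={n1,n6}
  DF(n5)={n6}
  DF(n6)=∅

DF(n4) = ["n1", "n6"]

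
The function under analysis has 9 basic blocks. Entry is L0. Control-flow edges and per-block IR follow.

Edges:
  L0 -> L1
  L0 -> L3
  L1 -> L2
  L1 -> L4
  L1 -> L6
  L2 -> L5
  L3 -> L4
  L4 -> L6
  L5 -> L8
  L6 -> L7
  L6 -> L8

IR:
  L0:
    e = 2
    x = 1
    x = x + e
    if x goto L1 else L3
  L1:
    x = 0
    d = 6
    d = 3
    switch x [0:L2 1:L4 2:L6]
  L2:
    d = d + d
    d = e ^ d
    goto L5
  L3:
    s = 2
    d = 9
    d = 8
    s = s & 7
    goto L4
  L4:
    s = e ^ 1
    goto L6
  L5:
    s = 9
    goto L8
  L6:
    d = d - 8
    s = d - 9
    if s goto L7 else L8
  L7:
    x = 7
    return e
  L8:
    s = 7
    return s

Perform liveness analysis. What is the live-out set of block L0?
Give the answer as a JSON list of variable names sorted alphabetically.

Per-block:
  L0 def {e,x} use ∅
  L1 def {d,x} use ∅
  L2 def {d} use {d,e}
  L3 def {d,s} use ∅
  L4 def {s} use {e}
  L5 def {s} use ∅
  L6 def {d,s} use {d}
  L7 def {x} use {e}
  L8 def {s} use ∅

Liveness:
  live L0: ∅→{e}
  live L1: {e}→{d,e}
  live L2: {d,e}→∅
  live L3: {e}→{d,e}
  live L4: {d,e}→{d,e}
  live L5: ∅→∅
  live L6: {d,e}→{e}
  live L7: {e}→∅
  live L8: ∅→∅

live-out(L0) = ["e"]

Answer: ["e"]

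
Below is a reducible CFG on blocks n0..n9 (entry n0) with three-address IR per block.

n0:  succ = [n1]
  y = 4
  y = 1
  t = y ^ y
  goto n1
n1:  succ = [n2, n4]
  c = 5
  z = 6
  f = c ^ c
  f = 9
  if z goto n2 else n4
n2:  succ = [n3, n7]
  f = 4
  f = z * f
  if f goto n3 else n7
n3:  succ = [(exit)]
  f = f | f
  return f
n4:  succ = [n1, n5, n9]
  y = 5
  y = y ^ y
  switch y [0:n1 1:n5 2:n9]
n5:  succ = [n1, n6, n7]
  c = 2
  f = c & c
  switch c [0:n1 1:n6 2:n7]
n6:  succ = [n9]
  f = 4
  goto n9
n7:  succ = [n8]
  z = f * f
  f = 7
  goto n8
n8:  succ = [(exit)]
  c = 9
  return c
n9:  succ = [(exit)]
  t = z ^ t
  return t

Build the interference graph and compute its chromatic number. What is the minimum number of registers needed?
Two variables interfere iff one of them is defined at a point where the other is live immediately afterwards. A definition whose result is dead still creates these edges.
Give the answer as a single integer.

Answer: 4

Derivation:
Block summaries:
  n0: def={t,y} ue=∅
  n1: def={c,f,z} ue=∅
  n2: def={f} ue={z}
  n3: def={f} ue={f}
  n4: def={y} ue=∅
  n5: def={c,f} ue=∅
  n6: def={f} ue=∅
  n7: def={f,z} ue={f}
  n8: def={c} ue=∅
  n9: def={t} ue={t,z}

Backward fixpoint:
  n0 li=∅ lo={t}
  n1 li={t} lo={t,z}
  n2 li={z} lo={f}
  n3 li={f} lo=∅
  n4 li={t,z} lo={t,z}
  n5 li={t,z} lo={f,t,z}
  n6 li={t,z} lo={t,z}
  n7 li={f} lo=∅
  n8 li=∅ lo=∅
  n9 li={t,z} lo=∅

Interference:
  c — {f,t,z}
  f — {c,t,z}
  t — {c,f,y,z}
  y — {t,z}
  z — {c,f,t,y}

Colouring:
  clique {c,f,t,z} ⇒ need ≥ 4
  4-colouring: c0={t}  c1={z}  c2={c,y}  c3={f}
  χ = 4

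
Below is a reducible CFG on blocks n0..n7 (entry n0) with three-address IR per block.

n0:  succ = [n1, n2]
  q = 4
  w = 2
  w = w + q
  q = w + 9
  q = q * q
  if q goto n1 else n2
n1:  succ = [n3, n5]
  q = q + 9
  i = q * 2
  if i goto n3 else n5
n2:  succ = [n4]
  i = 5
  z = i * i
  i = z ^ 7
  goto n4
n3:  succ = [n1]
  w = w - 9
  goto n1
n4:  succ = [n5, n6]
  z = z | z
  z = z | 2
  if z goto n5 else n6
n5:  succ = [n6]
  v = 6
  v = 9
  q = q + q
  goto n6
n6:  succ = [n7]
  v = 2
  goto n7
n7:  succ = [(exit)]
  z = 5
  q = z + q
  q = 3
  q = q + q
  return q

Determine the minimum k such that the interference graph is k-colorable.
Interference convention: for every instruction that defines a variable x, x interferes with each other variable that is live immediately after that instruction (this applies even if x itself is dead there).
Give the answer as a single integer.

Answer: 3

Derivation:
Per-block:
  n0 def {q,w} use ∅
  n1 def {i,q} use {q}
  n2 def {i,z} use ∅
  n3 def {w} use {w}
  n4 def {z} use {z}
  n5 def {q,v} use {q}
  n6 def {v} use ∅
  n7 def {q,z} use {q}

Live sets:
  live n0: ∅→{q,w}
  live n1: {q,w}→{q,w}
  live n2: {q}→{q,z}
  live n3: {q,w}→{q,w}
  live n4: {q,z}→{q}
  live n5: {q}→{q}
  live n6: {q}→{q}
  live n7: {q}→∅

Interference:
  i↔{q,w,z}
  q↔{i,v,w,z}
  v↔{q}
  w↔{i,q}
  z↔{i,q}

Chromatic number:
  {i,q,w} pairwise interfere (3-clique) ⇒ χ ≥ 3
  assign i→R1 q→R0 v→R1 w→R2 z→R2 — no edge inside a register ⇒ χ ≤ 3
  χ = 3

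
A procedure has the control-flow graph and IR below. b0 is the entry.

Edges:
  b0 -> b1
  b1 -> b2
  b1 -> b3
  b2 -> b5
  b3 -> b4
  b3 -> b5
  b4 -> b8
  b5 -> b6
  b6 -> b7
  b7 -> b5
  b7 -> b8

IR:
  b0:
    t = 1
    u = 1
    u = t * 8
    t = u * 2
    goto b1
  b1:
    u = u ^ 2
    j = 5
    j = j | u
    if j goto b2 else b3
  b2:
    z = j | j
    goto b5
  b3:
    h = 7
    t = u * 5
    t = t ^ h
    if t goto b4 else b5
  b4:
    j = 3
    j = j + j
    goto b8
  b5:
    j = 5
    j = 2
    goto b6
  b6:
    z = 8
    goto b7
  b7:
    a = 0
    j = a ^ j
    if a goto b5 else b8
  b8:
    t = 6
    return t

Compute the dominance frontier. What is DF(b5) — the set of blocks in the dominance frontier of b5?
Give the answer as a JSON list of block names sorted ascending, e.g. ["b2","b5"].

idom tree: b1←b0 b2←b1 b3←b1 b4←b3 b5←b1 b6←b5 b7←b6 b8←b1
Dom at joins:
  b5: preds {b2,b3,b7}: {b0,b1,b2} ∩ {b0,b1,b3} ∩ {b0,b1,b5,b6,b7} = {b0,b1}; idom=b1
  b8: preds {b4,b7}: {b0,b1,b3,b4} ∩ {b0,b1,b5,b6,b7} = {b0,b1}; idom=b1

DF walk-up:
  b5←b2: walk b2 to b1
  b5←b3: walk b3 to b1
  b5←b7: walk b7→b6→b5 to b1
  b8←b4: walk b4→b3 to b1
  b8←b7: walk b7→b6→b5 to b1
  DF(b0)=∅
  DF(b1)=∅
  DF(b2)={b5}
  DF(b3)={b5,b8}
  DF(b4)={b8}
  DF(b5)={b5,b8}
  DF(b6)={b5,b8}
  DF(b7)={b5,b8}
  DF(b8)=∅

DF(b5) = ["b5", "b8"]

Answer: ["b5", "b8"]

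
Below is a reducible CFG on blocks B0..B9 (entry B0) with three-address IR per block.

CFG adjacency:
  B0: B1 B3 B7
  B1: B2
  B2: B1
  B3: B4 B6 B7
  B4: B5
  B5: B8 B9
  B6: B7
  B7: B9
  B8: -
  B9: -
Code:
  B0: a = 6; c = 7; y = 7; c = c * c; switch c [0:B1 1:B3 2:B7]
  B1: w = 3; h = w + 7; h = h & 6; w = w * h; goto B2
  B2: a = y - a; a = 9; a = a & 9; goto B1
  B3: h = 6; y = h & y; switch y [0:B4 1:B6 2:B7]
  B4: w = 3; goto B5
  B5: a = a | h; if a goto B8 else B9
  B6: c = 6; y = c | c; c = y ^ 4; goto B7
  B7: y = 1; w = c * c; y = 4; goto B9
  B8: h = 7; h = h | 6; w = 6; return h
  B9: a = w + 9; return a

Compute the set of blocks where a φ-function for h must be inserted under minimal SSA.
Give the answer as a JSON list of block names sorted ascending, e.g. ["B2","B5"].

Answer: ["B1", "B7", "B9"]

Analysis:
idom tree: B1←B0 B2←B1 B3←B0 B4←B3 B5←B4 B6←B3 B7←B0 B8←B5 B9←B0
Dom at joins:
  B1: preds {B0,B2}: {B0} ∩ {B0,B1,B2} = {B0}; idom=B0
  B7: preds {B0,B3,B6}: {B0} ∩ {B0,B3} ∩ {B0,B3,B6} = {B0}; idom=B0
  B9: preds {B5,B7}: {B0,B3,B4,B5} ∩ {B0,B7} = {B0}; idom=B0

DF derivation:
  join B1 pred B0: · stop@B0
  join B1 pred B2: B2→B1 stop@B0
  join B7 pred B0: · stop@B0
  join B7 pred B3: B3 stop@B0
  join B7 pred B6: B6→B3 stop@B0
  join B9 pred B5: B5→B4→B3 stop@B0
  join B9 pred B7: B7 stop@B0
  DF(B0)=∅
  DF(B1)={B1}
  DF(B2)={B1}
  DF(B3)={B7,B9}
  DF(B4)={B9}
  DF(B5)={B9}
  DF(B6)={B7}
  DF(B7)={B9}
  DF(B8)=∅
  DF(B9)=∅

φ for h: defs {B1,B3,B8}
  DF⁺ = {B1,B7,B9}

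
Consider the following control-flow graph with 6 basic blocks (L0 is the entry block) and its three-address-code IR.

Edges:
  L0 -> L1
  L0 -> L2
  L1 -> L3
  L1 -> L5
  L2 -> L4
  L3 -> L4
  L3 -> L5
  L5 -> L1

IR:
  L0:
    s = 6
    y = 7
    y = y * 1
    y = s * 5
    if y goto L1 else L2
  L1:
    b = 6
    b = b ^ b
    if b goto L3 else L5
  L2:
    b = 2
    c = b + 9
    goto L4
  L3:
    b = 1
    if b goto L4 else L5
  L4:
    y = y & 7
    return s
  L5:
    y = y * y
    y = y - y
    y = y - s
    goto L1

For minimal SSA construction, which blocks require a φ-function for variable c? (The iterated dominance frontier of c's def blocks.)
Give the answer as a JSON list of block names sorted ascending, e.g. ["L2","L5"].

Answer: ["L4"]

Working:
idom tree: L1←L0 L2←L0 L3←L1 L4←L0 L5←L1
Join-block Dom:
  L1: preds {L0,L5}: {L0} ∩ {L0,L1,L5} = {L0}; idom=L0
  L4: preds {L2,L3}: {L0,L2} ∩ {L0,L1,L3} = {L0}; idom=L0
  L5: preds {L1,L3}: {L0,L1} ∩ {L0,L1,L3} = {L0,L1}; idom=L1

DF derivation:
  join L1 pred L0: · stop@L0
  join L1 pred L5: L5→L1 stop@L0
  join L4 pred L2: L2 stop@L0
  join L4 pred L3: L3→L1 stop@L0
  join L5 pred L1: · stop@L1
  join L5 pred L3: L3 stop@L1
  DF(L0)=∅
  DF(L1)={L1,L4}
  DF(L2)={L4}
  DF(L3)={L4,L5}
  DF(L4)=∅
  DF(L5)={L1}

φ for c: defs {L2}
  DF⁺ = {L4}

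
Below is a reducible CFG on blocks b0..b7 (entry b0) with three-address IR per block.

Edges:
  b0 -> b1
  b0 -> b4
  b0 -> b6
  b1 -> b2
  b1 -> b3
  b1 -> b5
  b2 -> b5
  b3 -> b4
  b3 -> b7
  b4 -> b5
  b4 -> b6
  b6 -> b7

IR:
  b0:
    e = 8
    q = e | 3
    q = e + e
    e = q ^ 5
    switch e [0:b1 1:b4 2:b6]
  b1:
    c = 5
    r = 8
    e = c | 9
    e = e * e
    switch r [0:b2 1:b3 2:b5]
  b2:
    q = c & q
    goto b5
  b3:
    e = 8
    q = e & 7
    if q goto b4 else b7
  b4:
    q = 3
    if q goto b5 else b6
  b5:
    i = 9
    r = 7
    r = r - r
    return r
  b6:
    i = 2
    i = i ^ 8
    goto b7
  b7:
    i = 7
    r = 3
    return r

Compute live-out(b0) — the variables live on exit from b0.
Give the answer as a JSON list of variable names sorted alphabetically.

Per-block:
  b0 def {e,q} use ∅
  b1 def {c,e,r} use ∅
  b2 def {q} use {c,q}
  b3 def {e,q} use ∅
  b4 def {q} use ∅
  b5 def {i,r} use ∅
  b6 def {i} use ∅
  b7 def {i,r} use ∅

Live sets:
  b0 li=∅ lo={q}
  b1 li={q} lo={c,q}
  b2 li={c,q} lo=∅
  b3 li=∅ lo=∅
  b4 li=∅ lo=∅
  b5 li=∅ lo=∅
  b6 li=∅ lo=∅
  b7 li=∅ lo=∅

live-out(b0) = ["q"]

Answer: ["q"]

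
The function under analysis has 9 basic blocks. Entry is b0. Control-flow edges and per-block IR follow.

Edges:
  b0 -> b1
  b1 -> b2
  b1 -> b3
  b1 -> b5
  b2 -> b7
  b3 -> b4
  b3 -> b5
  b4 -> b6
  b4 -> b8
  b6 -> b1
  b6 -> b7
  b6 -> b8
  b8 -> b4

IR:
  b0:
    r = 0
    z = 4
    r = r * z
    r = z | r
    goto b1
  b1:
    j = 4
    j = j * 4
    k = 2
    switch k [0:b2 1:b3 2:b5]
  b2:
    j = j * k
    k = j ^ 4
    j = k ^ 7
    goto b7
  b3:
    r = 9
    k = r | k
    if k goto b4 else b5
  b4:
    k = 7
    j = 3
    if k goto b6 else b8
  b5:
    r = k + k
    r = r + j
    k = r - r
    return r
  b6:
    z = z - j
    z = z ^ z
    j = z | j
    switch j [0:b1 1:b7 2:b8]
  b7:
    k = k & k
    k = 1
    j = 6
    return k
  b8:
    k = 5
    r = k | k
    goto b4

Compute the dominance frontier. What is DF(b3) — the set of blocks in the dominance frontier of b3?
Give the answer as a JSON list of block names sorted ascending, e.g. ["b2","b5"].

idom tree: b1←b0 b2←b1 b3←b1 b4←b3 b5←b1 b6←b4 b7←b1 b8←b4
Dom∩ at merges:
  b1: preds {b0,b6}: {b0} ∩ {b0,b1,b3,b4,b6} = {b0}; idom=b0
  b4: preds {b3,b8}: {b0,b1,b3} ∩ {b0,b1,b3,b4,b8} = {b0,b1,b3}; idom=b3
  b5: preds {b1,b3}: {b0,b1} ∩ {b0,b1,b3} = {b0,b1}; idom=b1
  b7: preds {b2,b6}: {b0,b1,b2} ∩ {b0,b1,b3,b4,b6} = {b0,b1}; idom=b1
  b8: preds {b4,b6}: {b0,b1,b3,b4} ∩ {b0,b1,b3,b4,b6} = {b0,b1,b3,b4}; idom=b4

Frontier:
  join b1 pred b0: · stop@b0
  join b1 pred b6: b6→b4→b3→b1 stop@b0
  join b4 pred b3: · stop@b3
  join b4 pred b8: b8→b4 stop@b3
  join b5 pred b1: · stop@b1
  join b5 pred b3: b3 stop@b1
  join b7 pred b2: b2 stop@b1
  join b7 pred b6: b6→b4→b3 stop@b1
  join b8 pred b4: · stop@b4
  join b8 pred b6: b6 stop@b4
  DF(b0)=∅
  DF(b1)={b1}
  DF(b2)={b7}
  DF(b3)={b1,b5,b7}
  DF(b4)={b1,b4,b7}
  DF(b5)=∅
  DF(b6)={b1,b7,b8}
  DF(b7)=∅
  DF(b8)={b4}

DF(b3) = ["b1", "b5", "b7"]

Answer: ["b1", "b5", "b7"]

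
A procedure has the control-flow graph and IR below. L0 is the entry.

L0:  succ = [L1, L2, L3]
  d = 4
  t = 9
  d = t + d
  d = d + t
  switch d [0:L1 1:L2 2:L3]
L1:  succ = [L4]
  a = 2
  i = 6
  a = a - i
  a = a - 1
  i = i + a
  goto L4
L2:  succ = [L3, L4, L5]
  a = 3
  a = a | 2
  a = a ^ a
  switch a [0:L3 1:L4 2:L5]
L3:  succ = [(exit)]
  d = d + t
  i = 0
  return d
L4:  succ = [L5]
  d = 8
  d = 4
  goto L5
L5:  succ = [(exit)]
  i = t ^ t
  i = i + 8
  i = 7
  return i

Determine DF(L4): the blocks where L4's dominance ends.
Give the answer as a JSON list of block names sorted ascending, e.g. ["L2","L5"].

Answer: ["L5"]

Derivation:
idom tree: L1←L0 L2←L0 L3←L0 L4←L0 L5←L0
Dom∩ at merges:
  L3: preds {L0,L2}: {L0} ∩ {L0,L2} = {L0}; idom=L0
  L4: preds {L1,L2}: {L0,L1} ∩ {L0,L2} = {L0}; idom=L0
  L5: preds {L2,L4}: {L0,L2} ∩ {L0,L4} = {L0}; idom=L0

DF derivation:
  L3←L0: walk · to L0
  L3←L2: walk L2 to L0
  L4←L1: walk L1 to L0
  L4←L2: walk L2 to L0
  L5←L2: walk L2 to L0
  L5←L4: walk L4 to L0
  L0: DF=∅
  L1: DF={L4}
  L2: DF={L3,L4,L5}
  L3: DF=∅
  L4: DF={L5}
  L5: DF=∅

DF(L4) = ["L5"]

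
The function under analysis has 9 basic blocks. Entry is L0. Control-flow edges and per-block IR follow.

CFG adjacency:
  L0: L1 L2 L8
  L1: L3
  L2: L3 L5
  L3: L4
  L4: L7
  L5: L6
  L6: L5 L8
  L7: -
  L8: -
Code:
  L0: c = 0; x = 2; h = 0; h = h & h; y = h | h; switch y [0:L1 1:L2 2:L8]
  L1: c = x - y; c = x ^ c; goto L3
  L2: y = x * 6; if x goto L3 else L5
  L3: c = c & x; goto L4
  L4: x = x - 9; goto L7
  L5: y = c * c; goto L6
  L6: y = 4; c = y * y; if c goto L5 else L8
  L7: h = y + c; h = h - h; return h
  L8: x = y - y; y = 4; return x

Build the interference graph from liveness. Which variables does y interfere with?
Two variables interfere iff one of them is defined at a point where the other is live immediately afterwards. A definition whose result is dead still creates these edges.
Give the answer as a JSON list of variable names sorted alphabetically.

Answer: ["c", "x"]

Analysis:
Block summaries:
  L0: {c,h,x,y} / ∅
  L1: {c} / {x,y}
  L2: {y} / {x}
  L3: {c} / {c,x}
  L4: {x} / {x}
  L5: {y} / {c}
  L6: {c,y} / ∅
  L7: {h} / {c,y}
  L8: {x,y} / {y}

Liveness:
  L0 li=∅ lo={c,x,y}
  L1 li={x,y} lo={c,x,y}
  L2 li={c,x} lo={c,x,y}
  L3 li={c,x,y} lo={c,x,y}
  L4 li={c,x,y} lo={c,y}
  L5 li={c} lo=∅
  L6 li=∅ lo={c,y}
  L7 li={c,y} lo=∅
  L8 li={y} lo=∅

Interference:
  c — {h,x,y}
  h — {c,x}
  x — {c,h,y}
  y — {c,x}

N(y) = ["c", "x"]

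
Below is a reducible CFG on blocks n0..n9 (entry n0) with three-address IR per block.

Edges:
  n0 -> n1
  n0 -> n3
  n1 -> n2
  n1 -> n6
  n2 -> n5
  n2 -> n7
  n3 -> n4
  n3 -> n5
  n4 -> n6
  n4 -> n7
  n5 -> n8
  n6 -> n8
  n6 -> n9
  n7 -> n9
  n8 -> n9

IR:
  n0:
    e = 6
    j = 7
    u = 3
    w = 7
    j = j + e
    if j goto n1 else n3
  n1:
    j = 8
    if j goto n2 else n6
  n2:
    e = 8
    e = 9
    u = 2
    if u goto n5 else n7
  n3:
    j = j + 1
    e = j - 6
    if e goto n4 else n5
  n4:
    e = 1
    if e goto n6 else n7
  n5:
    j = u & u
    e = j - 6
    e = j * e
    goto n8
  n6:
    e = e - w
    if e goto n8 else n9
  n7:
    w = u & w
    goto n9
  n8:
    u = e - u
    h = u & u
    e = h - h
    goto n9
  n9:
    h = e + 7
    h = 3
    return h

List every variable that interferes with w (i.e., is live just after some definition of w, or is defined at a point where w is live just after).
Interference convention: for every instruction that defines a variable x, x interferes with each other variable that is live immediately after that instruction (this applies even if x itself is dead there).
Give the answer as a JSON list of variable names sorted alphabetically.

Answer: ["e", "j", "u"]

Analysis:
def/use:
  n0: {e,j,u,w} / ∅
  n1: {j} / ∅
  n2: {e,u} / ∅
  n3: {e,j} / {j}
  n4: {e} / ∅
  n5: {e,j} / {u}
  n6: {e} / {e,w}
  n7: {w} / {u,w}
  n8: {e,h,u} / {e,u}
  n9: {h} / {e}

Live sets:
  n0: in=∅ out={e,j,u,w}
  n1: in={e,u,w} out={e,u,w}
  n2: in={w} out={e,u,w}
  n3: in={j,u,w} out={u,w}
  n4: in={u,w} out={e,u,w}
  n5: in={u} out={e,u}
  n6: in={e,u,w} out={e,u}
  n7: in={e,u,w} out={e}
  n8: in={e,u} out={e}
  n9: in={e} out=∅

Interference:
  e: {j,u,w}
  h: ∅
  j: {e,u,w}
  u: {e,j,w}
  w: {e,j,u}

N(w) = ["e", "j", "u"]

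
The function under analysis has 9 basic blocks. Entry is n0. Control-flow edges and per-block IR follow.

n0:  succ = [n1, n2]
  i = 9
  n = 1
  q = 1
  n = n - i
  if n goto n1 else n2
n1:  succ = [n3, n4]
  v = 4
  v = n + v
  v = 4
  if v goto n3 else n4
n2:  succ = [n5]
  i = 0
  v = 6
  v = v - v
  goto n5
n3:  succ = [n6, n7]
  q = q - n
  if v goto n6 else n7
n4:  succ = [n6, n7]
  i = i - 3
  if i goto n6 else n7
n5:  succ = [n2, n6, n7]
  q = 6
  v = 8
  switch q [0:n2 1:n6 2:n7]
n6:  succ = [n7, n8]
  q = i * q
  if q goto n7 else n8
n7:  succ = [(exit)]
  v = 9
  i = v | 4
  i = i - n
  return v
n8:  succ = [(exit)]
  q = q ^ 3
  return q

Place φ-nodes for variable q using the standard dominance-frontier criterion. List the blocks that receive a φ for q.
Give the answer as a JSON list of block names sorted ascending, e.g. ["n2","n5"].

Answer: ["n2", "n6", "n7"]

Derivation:
idom tree: n1←n0 n2←n0 n3←n1 n4←n1 n5←n2 n6←n0 n7←n0 n8←n6
Dom at joins:
  n2: preds {n0,n5}: {n0} ∩ {n0,n2,n5} = {n0}; idom=n0
  n6: preds {n3,n4,n5}: {n0,n1,n3} ∩ {n0,n1,n4} ∩ {n0,n2,n5} = {n0}; idom=n0
  n7: preds {n3,n4,n5,n6}: {n0,n1,n3} ∩ {n0,n1,n4} ∩ {n0,n2,n5} ∩ {n0,n6} = {n0}; idom=n0

DF derivation:
  join n2 pred n0: · stop@n0
  join n2 pred n5: n5→n2 stop@n0
  join n6 pred n3: n3→n1 stop@n0
  join n6 pred n4: n4→n1 stop@n0
  join n6 pred n5: n5→n2 stop@n0
  join n7 pred n3: n3→n1 stop@n0
  join n7 pred n4: n4→n1 stop@n0
  join n7 pred n5: n5→n2 stop@n0
  join n7 pred n6: n6 stop@n0
  n0 → ∅
  n1 → {n6,n7}
  n2 → {n2,n6,n7}
  n3 → {n6,n7}
  n4 → {n6,n7}
  n5 → {n2,n6,n7}
  n6 → {n7}
  n7 → ∅
  n8 → ∅

φ for q: defs {n0,n3,n5,n6,n8}
  DF⁺ = {n2,n6,n7}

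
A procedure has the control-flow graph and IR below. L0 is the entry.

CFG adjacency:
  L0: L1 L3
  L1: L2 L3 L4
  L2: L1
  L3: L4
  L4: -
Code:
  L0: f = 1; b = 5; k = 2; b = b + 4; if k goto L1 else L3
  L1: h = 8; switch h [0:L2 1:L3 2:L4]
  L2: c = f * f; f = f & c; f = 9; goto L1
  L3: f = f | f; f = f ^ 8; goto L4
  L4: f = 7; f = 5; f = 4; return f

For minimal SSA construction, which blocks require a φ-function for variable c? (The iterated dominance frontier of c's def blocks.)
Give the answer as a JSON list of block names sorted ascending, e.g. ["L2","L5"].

idom tree: L1←L0 L2←L1 L3←L0 L4←L0
Dom at joins:
  L1: preds {L0,L2}: {L0} ∩ {L0,L1,L2} = {L0}; idom=L0
  L3: preds {L0,L1}: {L0} ∩ {L0,L1} = {L0}; idom=L0
  L4: preds {L1,L3}: {L0,L1} ∩ {L0,L3} = {L0}; idom=L0

DF walk-up:
  L1←L0: walk · to L0
  L1←L2: walk L2→L1 to L0
  L3←L0: walk · to L0
  L3←L1: walk L1 to L0
  L4←L1: walk L1 to L0
  L4←L3: walk L3 to L0
  DF(L0)=∅
  DF(L1)={L1,L3,L4}
  DF(L2)={L1}
  DF(L3)={L4}
  DF(L4)=∅

φ for c: defs {L2}
  DF⁺ = {L1,L3,L4}

Answer: ["L1", "L3", "L4"]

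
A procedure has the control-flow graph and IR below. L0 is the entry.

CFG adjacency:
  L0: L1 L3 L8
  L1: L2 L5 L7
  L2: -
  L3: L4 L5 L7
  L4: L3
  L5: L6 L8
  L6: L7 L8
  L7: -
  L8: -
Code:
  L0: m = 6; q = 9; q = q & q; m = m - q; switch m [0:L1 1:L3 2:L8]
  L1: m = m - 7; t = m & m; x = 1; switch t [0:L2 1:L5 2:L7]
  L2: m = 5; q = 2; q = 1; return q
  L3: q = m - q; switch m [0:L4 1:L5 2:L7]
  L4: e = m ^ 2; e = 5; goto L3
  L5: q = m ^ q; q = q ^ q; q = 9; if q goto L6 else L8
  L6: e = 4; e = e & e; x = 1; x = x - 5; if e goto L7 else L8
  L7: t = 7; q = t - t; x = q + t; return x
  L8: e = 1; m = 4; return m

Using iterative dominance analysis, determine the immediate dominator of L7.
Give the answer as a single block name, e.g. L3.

idom tree: L1←L0 L2←L1 L3←L0 L4←L3 L5←L0 L6←L5 L7←L0 L8←L0
Dom∩ at merges:
  L3: preds {L0,L4}: {L0} ∩ {L0,L3,L4} = {L0}; idom=L0
  L5: preds {L1,L3}: {L0,L1} ∩ {L0,L3} = {L0}; idom=L0
  L7: preds {L1,L3,L6}: {L0,L1} ∩ {L0,L3} ∩ {L0,L5,L6} = {L0}; idom=L0
  L8: preds {L0,L5,L6}: {L0} ∩ {L0,L5} ∩ {L0,L5,L6} = {L0}; idom=L0

idom(L7) = L0

Answer: L0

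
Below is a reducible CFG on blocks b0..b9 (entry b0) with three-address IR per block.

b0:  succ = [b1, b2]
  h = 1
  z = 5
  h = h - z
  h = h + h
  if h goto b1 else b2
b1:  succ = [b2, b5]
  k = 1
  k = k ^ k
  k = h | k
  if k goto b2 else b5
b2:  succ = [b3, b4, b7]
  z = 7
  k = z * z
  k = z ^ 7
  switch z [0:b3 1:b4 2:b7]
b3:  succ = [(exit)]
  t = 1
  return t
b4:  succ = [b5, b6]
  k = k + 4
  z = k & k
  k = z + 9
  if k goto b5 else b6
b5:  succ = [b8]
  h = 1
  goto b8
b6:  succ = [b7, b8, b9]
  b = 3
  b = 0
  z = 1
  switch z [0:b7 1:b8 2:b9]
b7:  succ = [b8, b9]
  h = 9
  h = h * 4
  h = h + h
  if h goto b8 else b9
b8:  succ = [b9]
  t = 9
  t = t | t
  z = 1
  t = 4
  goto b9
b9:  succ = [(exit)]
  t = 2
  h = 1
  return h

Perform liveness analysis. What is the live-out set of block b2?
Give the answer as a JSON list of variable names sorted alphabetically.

Answer: ["k"]

Derivation:
Per-block:
  b0: def={h,z} ue=∅
  b1: def={k} ue={h}
  b2: def={k,z} ue=∅
  b3: def={t} ue=∅
  b4: def={k,z} ue={k}
  b5: def={h} ue=∅
  b6: def={b,z} ue=∅
  b7: def={h} ue=∅
  b8: def={t,z} ue=∅
  b9: def={h,t} ue=∅

Backward fixpoint:
  b0 li=∅ lo={h}
  b1 li={h} lo=∅
  b2 li=∅ lo={k}
  b3 li=∅ lo=∅
  b4 li={k} lo=∅
  b5 li=∅ lo=∅
  b6 li=∅ lo=∅
  b7 li=∅ lo=∅
  b8 li=∅ lo=∅
  b9 li=∅ lo=∅

live-out(b2) = ["k"]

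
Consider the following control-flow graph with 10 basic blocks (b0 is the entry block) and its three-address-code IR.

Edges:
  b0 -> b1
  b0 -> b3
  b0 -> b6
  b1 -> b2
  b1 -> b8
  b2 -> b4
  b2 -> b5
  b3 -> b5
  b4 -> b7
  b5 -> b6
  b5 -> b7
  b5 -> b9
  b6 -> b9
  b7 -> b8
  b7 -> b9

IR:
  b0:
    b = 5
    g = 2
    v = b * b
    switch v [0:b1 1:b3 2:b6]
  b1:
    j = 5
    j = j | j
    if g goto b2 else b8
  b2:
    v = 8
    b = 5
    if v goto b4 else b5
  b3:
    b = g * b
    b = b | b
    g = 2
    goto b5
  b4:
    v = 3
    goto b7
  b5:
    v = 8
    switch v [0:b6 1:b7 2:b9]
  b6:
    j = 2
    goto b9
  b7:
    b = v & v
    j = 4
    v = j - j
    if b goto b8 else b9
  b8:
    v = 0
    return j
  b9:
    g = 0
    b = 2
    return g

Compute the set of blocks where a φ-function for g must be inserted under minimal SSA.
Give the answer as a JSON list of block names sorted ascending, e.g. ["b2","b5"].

idom tree: b1←b0 b2←b1 b3←b0 b4←b2 b5←b0 b6←b0 b7←b0 b8←b0 b9←b0
Dom at joins:
  b5: preds {b2,b3}: {b0,b1,b2} ∩ {b0,b3} = {b0}; idom=b0
  b6: preds {b0,b5}: {b0} ∩ {b0,b5} = {b0}; idom=b0
  b7: preds {b4,b5}: {b0,b1,b2,b4} ∩ {b0,b5} = {b0}; idom=b0
  b8: preds {b1,b7}: {b0,b1} ∩ {b0,b7} = {b0}; idom=b0
  b9: preds {b5,b6,b7}: {b0,b5} ∩ {b0,b6} ∩ {b0,b7} = {b0}; idom=b0

DF derivation:
  join b5 pred b2: b2→b1 stop@b0
  join b5 pred b3: b3 stop@b0
  join b6 pred b0: · stop@b0
  join b6 pred b5: b5 stop@b0
  join b7 pred b4: b4→b2→b1 stop@b0
  join b7 pred b5: b5 stop@b0
  join b8 pred b1: b1 stop@b0
  join b8 pred b7: b7 stop@b0
  join b9 pred b5: b5 stop@b0
  join b9 pred b6: b6 stop@b0
  join b9 pred b7: b7 stop@b0
  DF(b0)=∅
  DF(b1)={b5,b7,b8}
  DF(b2)={b5,b7}
  DF(b3)={b5}
  DF(b4)={b7}
  DF(b5)={b6,b7,b9}
  DF(b6)={b9}
  DF(b7)={b8,b9}
  DF(b8)=∅
  DF(b9)=∅

φ for g: defs {b0,b3,b9}
  DF⁺ = {b5,b6,b7,b8,b9}

Answer: ["b5", "b6", "b7", "b8", "b9"]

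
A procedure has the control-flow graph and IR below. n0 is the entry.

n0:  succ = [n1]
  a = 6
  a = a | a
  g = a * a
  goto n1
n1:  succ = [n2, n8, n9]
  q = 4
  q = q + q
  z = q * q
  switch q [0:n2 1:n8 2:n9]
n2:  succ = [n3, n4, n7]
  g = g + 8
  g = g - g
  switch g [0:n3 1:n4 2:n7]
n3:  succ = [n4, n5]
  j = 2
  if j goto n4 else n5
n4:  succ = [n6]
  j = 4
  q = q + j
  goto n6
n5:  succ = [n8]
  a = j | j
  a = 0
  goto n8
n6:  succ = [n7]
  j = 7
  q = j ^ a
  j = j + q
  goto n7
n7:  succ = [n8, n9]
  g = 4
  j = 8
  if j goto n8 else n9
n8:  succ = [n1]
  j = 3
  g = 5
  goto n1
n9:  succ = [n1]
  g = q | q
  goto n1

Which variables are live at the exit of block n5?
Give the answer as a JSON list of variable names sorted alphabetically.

Block summaries:
  n0: def={a,g} ue=∅
  n1: def={q,z} ue=∅
  n2: def={g} ue={g}
  n3: def={j} ue=∅
  n4: def={j,q} ue={q}
  n5: def={a} ue={j}
  n6: def={j,q} ue={a}
  n7: def={g,j} ue=∅
  n8: def={g,j} ue=∅
  n9: def={g} ue={q}

Live sets:
  live n0: ∅→{a,g}
  live n1: {a,g}→{a,g,q}
  live n2: {a,g,q}→{a,q}
  live n3: {a,q}→{a,j,q}
  live n4: {a,q}→{a}
  live n5: {j}→{a}
  live n6: {a}→{a,q}
  live n7: {a,q}→{a,q}
  live n8: {a}→{a,g}
  live n9: {a,q}→{a,g}

live-out(n5) = ["a"]

Answer: ["a"]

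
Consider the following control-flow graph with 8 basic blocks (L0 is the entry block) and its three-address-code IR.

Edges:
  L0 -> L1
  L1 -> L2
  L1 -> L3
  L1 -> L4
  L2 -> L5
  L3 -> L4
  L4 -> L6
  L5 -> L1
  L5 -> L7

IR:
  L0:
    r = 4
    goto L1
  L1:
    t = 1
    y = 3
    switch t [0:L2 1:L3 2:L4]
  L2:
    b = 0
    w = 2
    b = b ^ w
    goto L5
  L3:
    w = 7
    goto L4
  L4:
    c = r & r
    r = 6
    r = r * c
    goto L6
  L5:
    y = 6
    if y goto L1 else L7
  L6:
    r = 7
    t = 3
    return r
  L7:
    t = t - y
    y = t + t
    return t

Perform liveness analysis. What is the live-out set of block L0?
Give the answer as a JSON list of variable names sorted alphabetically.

Per-block:
  L0 def {r} use ∅
  L1 def {t,y} use ∅
  L2 def {b,w} use ∅
  L3 def {w} use ∅
  L4 def {c,r} use {r}
  L5 def {y} use ∅
  L6 def {r,t} use ∅
  L7 def {t,y} use {t,y}

Backward fixpoint:
  L0: in=∅ out={r}
  L1: in={r} out={r,t}
  L2: in={r,t} out={r,t}
  L3: in={r} out={r}
  L4: in={r} out=∅
  L5: in={r,t} out={r,t,y}
  L6: in=∅ out=∅
  L7: in={t,y} out=∅

live-out(L0) = ["r"]

Answer: ["r"]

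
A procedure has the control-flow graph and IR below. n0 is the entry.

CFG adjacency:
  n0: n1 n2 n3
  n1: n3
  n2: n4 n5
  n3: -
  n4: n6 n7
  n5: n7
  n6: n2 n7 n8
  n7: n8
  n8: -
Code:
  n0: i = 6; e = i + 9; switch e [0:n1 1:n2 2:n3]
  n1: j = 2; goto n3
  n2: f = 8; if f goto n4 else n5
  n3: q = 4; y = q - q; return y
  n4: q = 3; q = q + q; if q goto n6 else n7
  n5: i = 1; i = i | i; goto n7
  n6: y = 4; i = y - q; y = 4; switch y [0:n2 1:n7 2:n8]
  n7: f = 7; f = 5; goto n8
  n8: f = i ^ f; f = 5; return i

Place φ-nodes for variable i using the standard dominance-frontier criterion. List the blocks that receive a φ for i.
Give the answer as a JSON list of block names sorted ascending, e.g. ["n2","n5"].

idom tree: n1←n0 n2←n0 n3←n0 n4←n2 n5←n2 n6←n4 n7←n2 n8←n2
Join-block Dom:
  n2: preds {n0,n6}: {n0} ∩ {n0,n2,n4,n6} = {n0}; idom=n0
  n3: preds {n0,n1}: {n0} ∩ {n0,n1} = {n0}; idom=n0
  n7: preds {n4,n5,n6}: {n0,n2,n4} ∩ {n0,n2,n5} ∩ {n0,n2,n4,n6} = {n0,n2}; idom=n2
  n8: preds {n6,n7}: {n0,n2,n4,n6} ∩ {n0,n2,n7} = {n0,n2}; idom=n2

Frontier:
  join n2 pred n0: · stop@n0
  join n2 pred n6: n6→n4→n2 stop@n0
  join n3 pred n0: · stop@n0
  join n3 pred n1: n1 stop@n0
  join n7 pred n4: n4 stop@n2
  join n7 pred n5: n5 stop@n2
  join n7 pred n6: n6→n4 stop@n2
  join n8 pred n6: n6→n4 stop@n2
  join n8 pred n7: n7 stop@n2
  DF(n0)=∅
  DF(n1)={n3}
  DF(n2)={n2}
  DF(n3)=∅
  DF(n4)={n2,n7,n8}
  DF(n5)={n7}
  DF(n6)={n2,n7,n8}
  DF(n7)={n8}
  DF(n8)=∅

φ for i: defs {n0,n5,n6}
  DF⁺ = {n2,n7,n8}

Answer: ["n2", "n7", "n8"]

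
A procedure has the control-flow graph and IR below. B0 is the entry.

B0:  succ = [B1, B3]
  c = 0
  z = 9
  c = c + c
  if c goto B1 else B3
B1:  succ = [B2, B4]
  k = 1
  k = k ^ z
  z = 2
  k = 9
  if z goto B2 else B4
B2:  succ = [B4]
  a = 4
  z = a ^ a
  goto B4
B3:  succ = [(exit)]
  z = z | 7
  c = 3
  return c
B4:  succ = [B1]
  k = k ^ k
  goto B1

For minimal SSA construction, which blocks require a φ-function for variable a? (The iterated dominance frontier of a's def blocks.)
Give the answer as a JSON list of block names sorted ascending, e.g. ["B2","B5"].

idom tree: B1←B0 B2←B1 B3←B0 B4←B1
Dom∩ at merges:
  B1: preds {B0,B4}: {B0} ∩ {B0,B1,B4} = {B0}; idom=B0
  B4: preds {B1,B2}: {B0,B1} ∩ {B0,B1,B2} = {B0,B1}; idom=B1

DF walk-up:
  B1←B0: walk · to B0
  B1←B4: walk B4→B1 to B0
  B4←B1: walk · to B1
  B4←B2: walk B2 to B1
  DF(B0)=∅
  DF(B1)={B1}
  DF(B2)={B4}
  DF(B3)=∅
  DF(B4)={B1}

φ for a: defs {B2}
  DF⁺ = {B1,B4}

Answer: ["B1", "B4"]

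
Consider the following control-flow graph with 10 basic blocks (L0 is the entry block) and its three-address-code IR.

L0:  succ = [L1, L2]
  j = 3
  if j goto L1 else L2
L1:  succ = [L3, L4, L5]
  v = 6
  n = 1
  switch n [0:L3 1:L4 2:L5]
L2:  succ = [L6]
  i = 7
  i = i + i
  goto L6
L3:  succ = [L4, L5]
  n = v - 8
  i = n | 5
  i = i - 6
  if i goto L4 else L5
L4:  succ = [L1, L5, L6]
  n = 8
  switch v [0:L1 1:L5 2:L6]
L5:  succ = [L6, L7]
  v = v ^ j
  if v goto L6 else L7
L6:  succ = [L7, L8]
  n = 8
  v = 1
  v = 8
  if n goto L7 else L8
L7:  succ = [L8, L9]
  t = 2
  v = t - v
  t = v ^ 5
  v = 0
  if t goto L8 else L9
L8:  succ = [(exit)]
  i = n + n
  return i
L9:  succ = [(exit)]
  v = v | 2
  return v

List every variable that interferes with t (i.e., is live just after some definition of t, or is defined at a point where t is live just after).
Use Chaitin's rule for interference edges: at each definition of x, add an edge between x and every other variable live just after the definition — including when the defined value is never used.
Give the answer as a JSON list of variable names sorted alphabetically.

Answer: ["n", "v"]

Derivation:
Block summaries:
  L0: def={j} ue=∅
  L1: def={n,v} ue=∅
  L2: def={i} ue=∅
  L3: def={i,n} ue={v}
  L4: def={n} ue={v}
  L5: def={v} ue={j,v}
  L6: def={n,v} ue=∅
  L7: def={t,v} ue={v}
  L8: def={i} ue={n}
  L9: def={v} ue={v}

Backward fixpoint:
  L0 li=∅ lo={j}
  L1 li={j} lo={j,n,v}
  L2 li=∅ lo=∅
  L3 li={j,v} lo={j,n,v}
  L4 li={j,v} lo={j,n,v}
  L5 li={j,n,v} lo={n,v}
  L6 li=∅ lo={n,v}
  L7 li={n,v} lo={n,v}
  L8 li={n} lo=∅
  L9 li={v} lo=∅

Interfere edges:
  i: {j,n,v}
  j: {i,n,v}
  n: {i,j,t,v}
  t: {n,v}
  v: {i,j,n,t}

N(t) = ["n", "v"]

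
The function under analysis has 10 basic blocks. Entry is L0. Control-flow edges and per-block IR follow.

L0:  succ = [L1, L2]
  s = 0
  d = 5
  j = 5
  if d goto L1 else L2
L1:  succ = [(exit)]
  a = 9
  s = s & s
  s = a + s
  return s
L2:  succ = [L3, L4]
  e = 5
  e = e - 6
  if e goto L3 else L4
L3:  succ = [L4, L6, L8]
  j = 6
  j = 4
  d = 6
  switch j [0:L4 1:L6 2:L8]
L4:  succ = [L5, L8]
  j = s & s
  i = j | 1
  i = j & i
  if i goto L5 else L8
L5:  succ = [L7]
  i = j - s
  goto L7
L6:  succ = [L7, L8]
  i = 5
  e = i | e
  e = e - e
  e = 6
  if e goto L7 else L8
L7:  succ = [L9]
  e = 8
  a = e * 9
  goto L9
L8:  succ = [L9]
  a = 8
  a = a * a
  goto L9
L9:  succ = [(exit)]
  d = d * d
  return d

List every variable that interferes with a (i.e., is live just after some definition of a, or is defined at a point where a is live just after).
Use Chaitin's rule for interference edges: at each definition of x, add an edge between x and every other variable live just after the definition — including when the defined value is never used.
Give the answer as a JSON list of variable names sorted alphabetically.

def/use:
  L0 def {d,j,s} use ∅
  L1 def {a,s} use {s}
  L2 def {e} use ∅
  L3 def {d,j} use ∅
  L4 def {i,j} use {s}
  L5 def {i} use {j,s}
  L6 def {e,i} use {e}
  L7 def {a,e} use ∅
  L8 def {a} use ∅
  L9 def {d} use {d}

Backward fixpoint:
  L0: in=∅ out={d,s}
  L1: in={s} out=∅
  L2: in={d,s} out={d,e,s}
  L3: in={e,s} out={d,e,s}
  L4: in={d,s} out={d,j,s}
  L5: in={d,j,s} out={d}
  L6: in={d,e} out={d}
  L7: in={d} out={d}
  L8: in={d} out={d}
  L9: in={d} out=∅

Interference:
  a — {d,s}
  d — {a,e,i,j,s}
  e — {d,i,j,s}
  i — {d,e,j,s}
  j — {d,e,i,s}
  s — {a,d,e,i,j}

N(a) = ["d", "s"]

Answer: ["d", "s"]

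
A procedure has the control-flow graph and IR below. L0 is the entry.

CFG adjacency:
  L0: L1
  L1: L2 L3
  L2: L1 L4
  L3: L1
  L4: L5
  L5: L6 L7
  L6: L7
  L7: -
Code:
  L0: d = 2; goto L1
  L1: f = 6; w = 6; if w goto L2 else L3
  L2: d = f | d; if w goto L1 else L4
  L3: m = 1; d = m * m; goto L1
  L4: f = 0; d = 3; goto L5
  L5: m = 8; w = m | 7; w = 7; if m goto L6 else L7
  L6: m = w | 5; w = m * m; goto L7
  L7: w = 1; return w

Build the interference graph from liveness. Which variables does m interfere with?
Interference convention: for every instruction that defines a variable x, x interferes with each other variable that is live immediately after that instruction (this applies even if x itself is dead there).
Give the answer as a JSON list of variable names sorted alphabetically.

Per-block:
  L0: {d} / ∅
  L1: {f,w} / ∅
  L2: {d} / {d,f,w}
  L3: {d,m} / ∅
  L4: {d,f} / ∅
  L5: {m,w} / ∅
  L6: {m,w} / {w}
  L7: {w} / ∅

Live sets:
  L0 li=∅ lo={d}
  L1 li={d} lo={d,f,w}
  L2 li={d,f,w} lo={d}
  L3 li=∅ lo={d}
  L4 li=∅ lo=∅
  L5 li=∅ lo={w}
  L6 li={w} lo=∅
  L7 li=∅ lo=∅

Interfere edges:
  d: {f,w}
  f: {d,w}
  m: {w}
  w: {d,f,m}

N(m) = ["w"]

Answer: ["w"]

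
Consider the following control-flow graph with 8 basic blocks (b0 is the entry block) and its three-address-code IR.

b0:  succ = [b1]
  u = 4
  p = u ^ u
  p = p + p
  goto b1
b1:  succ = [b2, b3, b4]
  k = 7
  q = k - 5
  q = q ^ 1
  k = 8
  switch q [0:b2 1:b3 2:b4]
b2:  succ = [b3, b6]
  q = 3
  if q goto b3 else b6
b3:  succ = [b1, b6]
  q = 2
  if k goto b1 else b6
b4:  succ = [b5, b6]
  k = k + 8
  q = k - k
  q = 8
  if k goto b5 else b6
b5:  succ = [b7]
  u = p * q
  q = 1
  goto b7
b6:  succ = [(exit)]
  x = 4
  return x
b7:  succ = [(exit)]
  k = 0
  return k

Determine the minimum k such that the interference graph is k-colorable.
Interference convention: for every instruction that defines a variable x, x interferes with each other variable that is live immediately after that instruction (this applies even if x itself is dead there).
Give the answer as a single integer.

Per-block:
  b0: def={p,u} ue=∅
  b1: def={k,q} ue=∅
  b2: def={q} ue=∅
  b3: def={q} ue={k}
  b4: def={k,q} ue={k}
  b5: def={q,u} ue={p,q}
  b6: def={x} ue=∅
  b7: def={k} ue=∅

Liveness:
  b0: in=∅ out={p}
  b1: in={p} out={k,p}
  b2: in={k,p} out={k,p}
  b3: in={k,p} out={p}
  b4: in={k,p} out={p,q}
  b5: in={p,q} out=∅
  b6: in=∅ out=∅
  b7: in=∅ out=∅

Conflict graph:
  k↔{p,q}
  p↔{k,q}
  q↔{k,p}
  u↔∅
  x↔∅

Colouring:
  clique {k,p,q} ⇒ need ≥ 3
  assign k→R0 p→R1 q→R2 u→R0 x→R0 — no edge inside a register ⇒ χ ≤ 3
  χ = 3

Answer: 3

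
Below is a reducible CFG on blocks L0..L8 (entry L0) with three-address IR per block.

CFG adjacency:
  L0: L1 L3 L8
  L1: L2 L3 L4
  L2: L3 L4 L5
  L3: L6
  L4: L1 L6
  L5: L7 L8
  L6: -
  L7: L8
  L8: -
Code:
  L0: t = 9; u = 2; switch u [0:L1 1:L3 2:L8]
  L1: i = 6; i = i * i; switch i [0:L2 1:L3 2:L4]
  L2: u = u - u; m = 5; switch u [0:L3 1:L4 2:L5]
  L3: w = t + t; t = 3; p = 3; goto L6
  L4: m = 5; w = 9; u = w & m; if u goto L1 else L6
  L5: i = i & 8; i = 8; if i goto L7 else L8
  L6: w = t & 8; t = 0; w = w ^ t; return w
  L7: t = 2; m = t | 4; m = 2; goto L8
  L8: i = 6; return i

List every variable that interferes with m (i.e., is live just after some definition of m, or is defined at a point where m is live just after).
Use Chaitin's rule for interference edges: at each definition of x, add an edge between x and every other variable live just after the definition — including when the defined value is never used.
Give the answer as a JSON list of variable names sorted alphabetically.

Per-block:
  L0: {t,u} / ∅
  L1: {i} / ∅
  L2: {m,u} / {u}
  L3: {p,t,w} / {t}
  L4: {m,u,w} / ∅
  L5: {i} / {i}
  L6: {t,w} / {t}
  L7: {m,t} / ∅
  L8: {i} / ∅

Live sets:
  L0 li=∅ lo={t,u}
  L1 li={t,u} lo={i,t,u}
  L2 li={i,t,u} lo={i,t}
  L3 li={t} lo={t}
  L4 li={t} lo={t,u}
  L5 li={i} lo=∅
  L6 li={t} lo=∅
  L7 li=∅ lo=∅
  L8 li=∅ lo=∅

Conflict graph:
  i — {m,t,u}
  m — {i,t,u,w}
  p — {t}
  t — {i,m,p,u,w}
  u — {i,m,t}
  w — {m,t}

N(m) = ["i", "t", "u", "w"]

Answer: ["i", "t", "u", "w"]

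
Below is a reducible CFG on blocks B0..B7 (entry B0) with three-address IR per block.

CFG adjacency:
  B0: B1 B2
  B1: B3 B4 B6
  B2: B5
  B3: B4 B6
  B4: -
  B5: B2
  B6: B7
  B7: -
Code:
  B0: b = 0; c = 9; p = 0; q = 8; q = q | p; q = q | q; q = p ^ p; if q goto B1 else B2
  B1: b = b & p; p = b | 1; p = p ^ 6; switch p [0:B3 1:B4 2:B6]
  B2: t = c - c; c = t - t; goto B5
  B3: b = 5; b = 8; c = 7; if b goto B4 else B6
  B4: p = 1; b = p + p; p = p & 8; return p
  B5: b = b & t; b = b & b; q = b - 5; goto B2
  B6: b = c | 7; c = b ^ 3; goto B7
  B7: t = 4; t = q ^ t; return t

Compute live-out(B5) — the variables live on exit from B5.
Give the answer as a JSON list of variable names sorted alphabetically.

Answer: ["b", "c"]

Derivation:
Block summaries:
  B0 def {b,c,p,q} use ∅
  B1 def {b,p} use {b,p}
  B2 def {c,t} use {c}
  B3 def {b,c} use ∅
  B4 def {b,p} use ∅
  B5 def {b,q} use {b,t}
  B6 def {b,c} use {c}
  B7 def {t} use {q}

Liveness:
  B0: in=∅ out={b,c,p,q}
  B1: in={b,c,p,q} out={c,q}
  B2: in={b,c} out={b,c,t}
  B3: in={q} out={c,q}
  B4: in=∅ out=∅
  B5: in={b,c,t} out={b,c}
  B6: in={c,q} out={q}
  B7: in={q} out=∅

live-out(B5) = ["b", "c"]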